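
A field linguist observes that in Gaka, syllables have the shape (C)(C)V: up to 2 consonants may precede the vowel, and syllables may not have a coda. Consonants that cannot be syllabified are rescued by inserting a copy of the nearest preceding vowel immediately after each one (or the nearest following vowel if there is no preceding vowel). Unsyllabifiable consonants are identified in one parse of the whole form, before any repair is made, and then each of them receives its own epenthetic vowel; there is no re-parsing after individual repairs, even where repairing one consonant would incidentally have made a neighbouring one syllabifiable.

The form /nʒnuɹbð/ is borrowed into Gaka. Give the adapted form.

nuʒnuɹubuðu

Under (C)(C)V, the unsyllabifiable consonants are /n/, /ɹ/, /b/, /ð/ (no codas are permitted; onsets may contain at most 2 consonants).
Epenthesis after each stranded consonant: /n/ → /nu/, /ɹ/ → /ɹu/, /b/ → /bu/, /ð/ → /ðu/.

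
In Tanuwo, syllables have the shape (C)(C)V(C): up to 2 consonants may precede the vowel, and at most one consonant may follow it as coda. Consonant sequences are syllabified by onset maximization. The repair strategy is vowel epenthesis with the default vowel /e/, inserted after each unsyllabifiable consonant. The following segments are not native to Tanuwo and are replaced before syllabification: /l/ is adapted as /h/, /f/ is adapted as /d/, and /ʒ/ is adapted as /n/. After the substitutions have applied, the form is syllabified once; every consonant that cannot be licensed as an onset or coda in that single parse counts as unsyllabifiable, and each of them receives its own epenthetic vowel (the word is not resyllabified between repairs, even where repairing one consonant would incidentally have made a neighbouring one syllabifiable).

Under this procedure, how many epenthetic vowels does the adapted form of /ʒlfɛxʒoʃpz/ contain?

After substitution the input is /nhdɛxnoʃpz/.
The unsyllabifiable consonants are /n/, /p/, /z/; each receives one epenthetic vowel.

3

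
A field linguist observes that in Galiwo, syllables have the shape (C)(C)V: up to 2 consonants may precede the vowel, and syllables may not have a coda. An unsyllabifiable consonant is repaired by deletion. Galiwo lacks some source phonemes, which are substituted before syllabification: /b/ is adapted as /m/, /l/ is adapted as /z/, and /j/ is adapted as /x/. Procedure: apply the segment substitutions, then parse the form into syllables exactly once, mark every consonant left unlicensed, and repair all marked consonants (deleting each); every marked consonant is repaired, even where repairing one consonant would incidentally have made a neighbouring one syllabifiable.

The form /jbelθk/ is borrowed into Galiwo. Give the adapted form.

Substitution: /j/ → /x/, /b/ → /m/, /l/ → /z/, giving /xmezθk/.
The consonants /z/, /θ/, /k/ cannot be parsed into a legal (C)(C)V syllable (no codas are permitted; onsets may contain at most 2 consonants).
Deletion applies to /z/, /θ/, /k/.

xme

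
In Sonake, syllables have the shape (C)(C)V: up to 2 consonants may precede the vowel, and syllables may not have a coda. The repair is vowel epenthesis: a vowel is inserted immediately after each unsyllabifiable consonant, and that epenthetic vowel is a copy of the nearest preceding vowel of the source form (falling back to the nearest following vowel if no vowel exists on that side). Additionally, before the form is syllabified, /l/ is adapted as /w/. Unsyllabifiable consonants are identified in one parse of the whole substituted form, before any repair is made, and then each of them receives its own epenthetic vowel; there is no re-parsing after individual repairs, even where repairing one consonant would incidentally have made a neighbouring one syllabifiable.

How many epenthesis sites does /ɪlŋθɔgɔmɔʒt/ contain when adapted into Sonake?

3

After substitution the input is /ɪwŋθɔgɔmɔʒt/.
The unsyllabifiable consonants are /w/, /ʒ/, /t/; each receives one epenthetic vowel.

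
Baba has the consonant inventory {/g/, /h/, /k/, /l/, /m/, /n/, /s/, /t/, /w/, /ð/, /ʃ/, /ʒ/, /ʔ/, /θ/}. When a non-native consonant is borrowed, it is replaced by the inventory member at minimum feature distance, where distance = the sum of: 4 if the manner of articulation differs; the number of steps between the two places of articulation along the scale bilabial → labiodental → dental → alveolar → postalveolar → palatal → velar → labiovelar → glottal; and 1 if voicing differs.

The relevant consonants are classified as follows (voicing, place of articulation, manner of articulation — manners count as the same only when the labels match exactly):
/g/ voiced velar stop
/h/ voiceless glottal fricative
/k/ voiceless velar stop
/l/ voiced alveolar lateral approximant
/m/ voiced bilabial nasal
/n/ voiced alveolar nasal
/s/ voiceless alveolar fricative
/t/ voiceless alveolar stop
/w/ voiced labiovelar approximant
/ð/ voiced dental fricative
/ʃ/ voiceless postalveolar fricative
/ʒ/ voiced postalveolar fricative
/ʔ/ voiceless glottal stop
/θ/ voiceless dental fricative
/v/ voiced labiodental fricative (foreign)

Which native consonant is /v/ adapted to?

ð

/ð/ is closest: same manner (fricative), place distance 1 (labiodental→dental), same voicing; total 1. Next closest is /θ/ at distance 2.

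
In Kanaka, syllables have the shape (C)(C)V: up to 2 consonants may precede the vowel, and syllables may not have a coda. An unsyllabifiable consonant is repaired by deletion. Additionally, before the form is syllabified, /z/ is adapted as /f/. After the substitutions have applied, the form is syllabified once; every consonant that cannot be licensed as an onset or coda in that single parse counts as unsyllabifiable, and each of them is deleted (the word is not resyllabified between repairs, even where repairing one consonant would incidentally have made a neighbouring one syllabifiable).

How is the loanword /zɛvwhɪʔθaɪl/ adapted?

fɛwhɪʔθaɪ

Substitution: /z/ → /f/, giving /fɛvwhɪʔθaɪl/.
Syllabifying with onset maximization leaves /v/, /l/ stranded (no codas are permitted; onsets may contain at most 2 consonants).
Deleting the stranded consonants removes /v/, /l/.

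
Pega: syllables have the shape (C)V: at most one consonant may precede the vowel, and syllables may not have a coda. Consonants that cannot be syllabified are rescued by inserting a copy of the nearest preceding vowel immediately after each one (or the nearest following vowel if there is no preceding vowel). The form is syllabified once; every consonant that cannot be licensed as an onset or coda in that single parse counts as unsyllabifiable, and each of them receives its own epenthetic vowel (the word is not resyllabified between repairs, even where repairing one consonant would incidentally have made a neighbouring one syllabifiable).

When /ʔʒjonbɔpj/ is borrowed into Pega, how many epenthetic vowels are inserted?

The unsyllabifiable consonants are /ʔ/, /ʒ/, /n/, /p/, /j/; each receives one epenthetic vowel.

5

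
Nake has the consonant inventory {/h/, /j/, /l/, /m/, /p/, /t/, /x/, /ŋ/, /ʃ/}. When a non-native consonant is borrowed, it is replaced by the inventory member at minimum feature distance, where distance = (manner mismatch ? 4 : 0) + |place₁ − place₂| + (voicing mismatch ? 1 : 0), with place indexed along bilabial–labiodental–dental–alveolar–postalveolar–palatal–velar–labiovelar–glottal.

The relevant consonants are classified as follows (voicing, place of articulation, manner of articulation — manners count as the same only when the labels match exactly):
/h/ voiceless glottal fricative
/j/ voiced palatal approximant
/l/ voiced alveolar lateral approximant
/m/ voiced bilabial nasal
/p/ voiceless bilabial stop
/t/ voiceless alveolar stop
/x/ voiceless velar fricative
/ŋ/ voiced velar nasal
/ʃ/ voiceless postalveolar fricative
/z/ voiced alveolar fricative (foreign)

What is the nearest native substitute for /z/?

/ʃ/ is closest: same manner (fricative), place distance 1 (alveolar→postalveolar), voicing differs (+1); total 2. Next closest is /l/ at distance 4.

ʃ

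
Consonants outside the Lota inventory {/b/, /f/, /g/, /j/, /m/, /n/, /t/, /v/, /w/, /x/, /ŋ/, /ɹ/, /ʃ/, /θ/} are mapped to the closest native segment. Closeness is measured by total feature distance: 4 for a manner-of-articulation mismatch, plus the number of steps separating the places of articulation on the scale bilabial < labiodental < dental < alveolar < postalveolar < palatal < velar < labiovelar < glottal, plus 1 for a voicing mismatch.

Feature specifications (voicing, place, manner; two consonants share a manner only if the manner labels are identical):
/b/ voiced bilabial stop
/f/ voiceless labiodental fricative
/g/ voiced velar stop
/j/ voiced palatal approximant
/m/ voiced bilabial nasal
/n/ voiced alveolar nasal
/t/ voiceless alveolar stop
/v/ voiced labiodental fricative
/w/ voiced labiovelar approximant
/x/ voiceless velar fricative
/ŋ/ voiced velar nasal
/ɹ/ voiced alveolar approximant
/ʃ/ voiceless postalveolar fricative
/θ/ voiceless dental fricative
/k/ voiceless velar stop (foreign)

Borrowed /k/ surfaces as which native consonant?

g

/g/ is closest: same manner (stop), place distance 0 (velar→velar), voicing differs (+1); total 1. Next closest is /t/ at distance 3.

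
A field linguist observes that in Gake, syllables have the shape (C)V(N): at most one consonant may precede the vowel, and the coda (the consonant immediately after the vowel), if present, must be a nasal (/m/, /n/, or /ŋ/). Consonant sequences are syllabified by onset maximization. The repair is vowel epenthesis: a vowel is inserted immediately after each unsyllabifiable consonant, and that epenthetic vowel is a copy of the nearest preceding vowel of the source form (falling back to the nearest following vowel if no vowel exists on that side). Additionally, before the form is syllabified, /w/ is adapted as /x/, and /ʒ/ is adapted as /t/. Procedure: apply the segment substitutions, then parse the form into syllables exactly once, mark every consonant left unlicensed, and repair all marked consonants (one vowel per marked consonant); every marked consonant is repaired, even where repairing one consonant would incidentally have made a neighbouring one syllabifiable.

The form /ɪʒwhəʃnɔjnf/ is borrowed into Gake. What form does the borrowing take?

ɪtɪxɪhəʃənɔjɔnɔfɔ

Substitution: /ʒ/ → /t/, /w/ → /x/, giving /ɪtxhəʃnɔjnf/.
The consonants /t/, /x/, /ʃ/, /j/, /n/, /f/ cannot be parsed into a legal (C)V(N) syllable (only a nasal (/m/, /n/, or /ŋ/) is licensed in coda position; onsets are limited to one consonant).
Each unlicensed consonant becomes the onset of a new syllable: /t/ → /tɪ/, /x/ → /xɪ/, /ʃ/ → /ʃə/, /j/ → /jɔ/, /n/ → /nɔ/, /f/ → /fɔ/.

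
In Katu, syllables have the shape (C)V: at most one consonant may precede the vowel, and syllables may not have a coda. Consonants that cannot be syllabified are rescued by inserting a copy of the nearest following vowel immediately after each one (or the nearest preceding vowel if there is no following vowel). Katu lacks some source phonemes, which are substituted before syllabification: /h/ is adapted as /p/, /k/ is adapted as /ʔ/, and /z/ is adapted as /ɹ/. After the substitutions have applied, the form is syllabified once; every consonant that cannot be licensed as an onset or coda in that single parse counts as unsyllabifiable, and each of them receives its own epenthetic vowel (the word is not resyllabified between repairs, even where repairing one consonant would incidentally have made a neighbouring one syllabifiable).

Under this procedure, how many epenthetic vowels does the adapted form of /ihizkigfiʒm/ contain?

After substitution the input is /ipiɹʔigfiʒm/.
The unsyllabifiable consonants are /ɹ/, /g/, /ʒ/, /m/; each receives one epenthetic vowel.

4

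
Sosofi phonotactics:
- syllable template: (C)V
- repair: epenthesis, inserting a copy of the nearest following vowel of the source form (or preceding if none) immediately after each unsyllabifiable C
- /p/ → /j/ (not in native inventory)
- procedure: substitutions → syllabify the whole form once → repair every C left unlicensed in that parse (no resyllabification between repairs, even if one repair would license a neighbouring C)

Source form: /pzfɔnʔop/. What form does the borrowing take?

jɔzɔfɔnoʔojo

Substitution: /p/ → /j/, giving /jzfɔnʔoj/.
Under (C)V, the unsyllabifiable consonants are /j/, /z/, /n/, /j/ (no codas are permitted; onsets are limited to one consonant).
Each unlicensed consonant becomes the onset of a new syllable: /j/ → /jɔ/, /z/ → /zɔ/, /n/ → /no/, /j/ → /jo/.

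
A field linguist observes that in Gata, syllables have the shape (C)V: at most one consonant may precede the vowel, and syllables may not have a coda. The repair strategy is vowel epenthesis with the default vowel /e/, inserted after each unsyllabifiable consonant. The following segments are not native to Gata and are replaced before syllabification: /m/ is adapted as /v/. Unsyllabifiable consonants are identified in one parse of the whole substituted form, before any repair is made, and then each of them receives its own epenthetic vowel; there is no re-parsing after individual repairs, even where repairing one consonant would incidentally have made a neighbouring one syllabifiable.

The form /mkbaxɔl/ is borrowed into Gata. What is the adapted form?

Substitution: /m/ → /v/, giving /vkbaxɔl/.
Syllabifying with onset maximization leaves /v/, /k/, /l/ stranded (no codas are permitted; onsets are limited to one consonant).
Each unlicensed consonant becomes the onset of a new syllable: /v/ → /ve/, /k/ → /ke/, /l/ → /le/.

vekebaxɔle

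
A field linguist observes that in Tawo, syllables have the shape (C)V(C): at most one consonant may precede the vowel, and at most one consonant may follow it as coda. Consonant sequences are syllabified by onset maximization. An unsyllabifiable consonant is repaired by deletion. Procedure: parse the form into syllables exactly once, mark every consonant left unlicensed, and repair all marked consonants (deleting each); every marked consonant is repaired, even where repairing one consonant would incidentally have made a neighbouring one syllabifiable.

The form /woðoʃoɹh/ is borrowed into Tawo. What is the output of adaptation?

woðoʃoɹ

Under (C)V(C), the unsyllabifiable consonants are /h/ (at most one coda consonant is licensed; onsets are limited to one consonant).
Deletion applies to /h/.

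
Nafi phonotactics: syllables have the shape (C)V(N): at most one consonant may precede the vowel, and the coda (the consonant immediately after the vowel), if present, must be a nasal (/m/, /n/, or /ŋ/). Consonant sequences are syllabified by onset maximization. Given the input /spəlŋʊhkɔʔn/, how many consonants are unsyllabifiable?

5

Under (C)V(N), the unsyllabifiable consonants are /s/, /l/, /h/, /ʔ/, /n/ (only a nasal (/m/, /n/, or /ŋ/) is licensed in coda position; onsets are limited to one consonant).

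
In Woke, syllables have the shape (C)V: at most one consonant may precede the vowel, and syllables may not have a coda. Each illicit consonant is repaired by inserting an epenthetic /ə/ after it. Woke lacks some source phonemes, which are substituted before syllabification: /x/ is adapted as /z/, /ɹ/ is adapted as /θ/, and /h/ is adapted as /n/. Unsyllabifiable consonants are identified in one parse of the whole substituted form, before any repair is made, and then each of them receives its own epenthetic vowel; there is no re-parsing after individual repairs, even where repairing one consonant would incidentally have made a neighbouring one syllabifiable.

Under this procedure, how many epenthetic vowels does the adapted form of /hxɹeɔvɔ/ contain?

2

After substitution the input is /nzθeɔvɔ/.
The unsyllabifiable consonants are /n/, /z/; each receives one epenthetic vowel.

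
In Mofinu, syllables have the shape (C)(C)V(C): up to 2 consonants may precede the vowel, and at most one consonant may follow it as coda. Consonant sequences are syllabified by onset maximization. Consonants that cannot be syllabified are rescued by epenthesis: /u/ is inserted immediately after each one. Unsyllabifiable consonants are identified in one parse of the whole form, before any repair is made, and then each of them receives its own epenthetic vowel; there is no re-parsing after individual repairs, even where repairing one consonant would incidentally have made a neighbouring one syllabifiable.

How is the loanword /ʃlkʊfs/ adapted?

Syllabifying with onset maximization leaves /ʃ/, /s/ stranded (at most one coda consonant is licensed; onsets may contain at most 2 consonants).
Epenthesis after each stranded consonant: /ʃ/ → /ʃu/, /s/ → /su/.

ʃulkʊfsu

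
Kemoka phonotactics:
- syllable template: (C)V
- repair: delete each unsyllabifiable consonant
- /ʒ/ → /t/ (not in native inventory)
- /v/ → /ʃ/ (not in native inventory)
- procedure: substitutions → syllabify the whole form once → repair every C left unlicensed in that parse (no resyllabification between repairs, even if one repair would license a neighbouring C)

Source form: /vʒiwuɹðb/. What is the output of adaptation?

tiwu

Substitution: /v/ → /ʃ/, /ʒ/ → /t/, giving /ʃtiwuɹðb/.
Syllabifying with onset maximization leaves /ʃ/, /ɹ/, /ð/, /b/ stranded (no codas are permitted; onsets are limited to one consonant).
Deleting the stranded consonants removes /ʃ/, /ɹ/, /ð/, /b/.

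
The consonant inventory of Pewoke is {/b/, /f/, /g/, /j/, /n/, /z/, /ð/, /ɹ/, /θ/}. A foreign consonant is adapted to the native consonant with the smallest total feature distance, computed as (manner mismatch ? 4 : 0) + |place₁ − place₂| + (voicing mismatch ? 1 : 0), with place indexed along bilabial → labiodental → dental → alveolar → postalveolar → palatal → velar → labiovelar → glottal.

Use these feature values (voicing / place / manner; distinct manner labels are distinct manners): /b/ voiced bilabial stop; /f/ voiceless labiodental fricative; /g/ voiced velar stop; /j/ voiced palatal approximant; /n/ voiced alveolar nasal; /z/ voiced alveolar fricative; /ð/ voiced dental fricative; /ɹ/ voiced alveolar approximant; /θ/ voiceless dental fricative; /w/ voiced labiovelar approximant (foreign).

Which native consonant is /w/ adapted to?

/j/ is closest: same manner (approximant), place distance 2 (labiovelar→palatal), same voicing; total 2. Next closest is /ɹ/ at distance 4.

j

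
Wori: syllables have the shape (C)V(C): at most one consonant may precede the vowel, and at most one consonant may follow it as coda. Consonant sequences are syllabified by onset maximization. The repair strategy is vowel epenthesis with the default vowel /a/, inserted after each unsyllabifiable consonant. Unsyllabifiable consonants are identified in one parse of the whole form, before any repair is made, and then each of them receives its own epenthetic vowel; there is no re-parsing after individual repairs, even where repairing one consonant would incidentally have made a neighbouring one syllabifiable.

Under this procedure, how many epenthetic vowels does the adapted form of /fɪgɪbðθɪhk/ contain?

The unsyllabifiable consonants are /ð/, /k/; each receives one epenthetic vowel.

2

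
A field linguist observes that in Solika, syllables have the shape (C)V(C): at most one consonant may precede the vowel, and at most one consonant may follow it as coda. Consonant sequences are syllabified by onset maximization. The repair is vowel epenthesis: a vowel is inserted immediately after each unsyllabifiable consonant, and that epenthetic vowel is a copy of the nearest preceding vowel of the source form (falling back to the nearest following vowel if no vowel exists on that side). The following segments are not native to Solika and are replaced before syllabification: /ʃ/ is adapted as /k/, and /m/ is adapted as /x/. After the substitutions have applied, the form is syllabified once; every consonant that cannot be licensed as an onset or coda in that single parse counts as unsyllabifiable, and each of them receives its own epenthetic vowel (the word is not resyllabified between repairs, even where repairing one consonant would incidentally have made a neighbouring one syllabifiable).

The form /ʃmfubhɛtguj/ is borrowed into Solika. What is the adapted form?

kuxufubhɛtguj

Substitution: /ʃ/ → /k/, /m/ → /x/, giving /kxfubhɛtguj/.
Syllabifying with onset maximization leaves /k/, /x/ stranded (at most one coda consonant is licensed; onsets are limited to one consonant).
Inserting the epenthetic vowel yields /k/ → /ku/, /x/ → /xu/.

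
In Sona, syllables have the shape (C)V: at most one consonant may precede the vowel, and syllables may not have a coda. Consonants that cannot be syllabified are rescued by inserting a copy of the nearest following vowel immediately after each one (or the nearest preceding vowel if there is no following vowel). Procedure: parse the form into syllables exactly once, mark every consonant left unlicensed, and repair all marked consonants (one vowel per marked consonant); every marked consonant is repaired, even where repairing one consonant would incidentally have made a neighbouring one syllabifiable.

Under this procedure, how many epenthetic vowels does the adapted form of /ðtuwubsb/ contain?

The unsyllabifiable consonants are /ð/, /b/, /s/, /b/; each receives one epenthetic vowel.

4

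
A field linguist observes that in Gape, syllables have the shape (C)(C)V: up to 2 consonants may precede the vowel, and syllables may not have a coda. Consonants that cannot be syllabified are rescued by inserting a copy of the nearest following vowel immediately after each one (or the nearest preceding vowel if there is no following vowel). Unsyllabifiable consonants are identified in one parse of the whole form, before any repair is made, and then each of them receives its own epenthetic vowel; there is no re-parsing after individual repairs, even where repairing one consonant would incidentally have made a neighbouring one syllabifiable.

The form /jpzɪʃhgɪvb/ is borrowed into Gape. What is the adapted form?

The consonants /j/, /ʃ/, /v/, /b/ cannot be parsed into a legal (C)(C)V syllable (no codas are permitted; onsets may contain at most 2 consonants).
Inserting the epenthetic vowel yields /j/ → /jɪ/, /ʃ/ → /ʃɪ/, /v/ → /vɪ/, /b/ → /bɪ/.

jɪpzɪʃɪhgɪvɪbɪ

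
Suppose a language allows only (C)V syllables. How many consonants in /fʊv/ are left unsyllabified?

Syllabifying with onset maximization leaves /v/ stranded (no codas are permitted; onsets are limited to one consonant).

1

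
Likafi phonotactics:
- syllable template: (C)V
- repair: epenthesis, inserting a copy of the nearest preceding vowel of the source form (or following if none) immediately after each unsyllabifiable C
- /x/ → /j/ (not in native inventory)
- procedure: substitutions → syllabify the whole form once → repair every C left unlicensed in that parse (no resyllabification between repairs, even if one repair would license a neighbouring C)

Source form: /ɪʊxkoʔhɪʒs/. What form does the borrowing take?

ɪʊjʊkoʔohɪʒɪsɪ

Substitution: /x/ → /j/, giving /ɪʊjkoʔhɪʒs/.
Under (C)V, the unsyllabifiable consonants are /j/, /ʔ/, /ʒ/, /s/ (no codas are permitted; onsets are limited to one consonant).
Epenthesis after each stranded consonant: /j/ → /jʊ/, /ʔ/ → /ʔo/, /ʒ/ → /ʒɪ/, /s/ → /sɪ/.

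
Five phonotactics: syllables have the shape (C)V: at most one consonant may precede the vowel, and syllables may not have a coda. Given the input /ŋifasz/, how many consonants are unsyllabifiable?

2

Under (C)V, the unsyllabifiable consonants are /s/, /z/ (no codas are permitted; onsets are limited to one consonant).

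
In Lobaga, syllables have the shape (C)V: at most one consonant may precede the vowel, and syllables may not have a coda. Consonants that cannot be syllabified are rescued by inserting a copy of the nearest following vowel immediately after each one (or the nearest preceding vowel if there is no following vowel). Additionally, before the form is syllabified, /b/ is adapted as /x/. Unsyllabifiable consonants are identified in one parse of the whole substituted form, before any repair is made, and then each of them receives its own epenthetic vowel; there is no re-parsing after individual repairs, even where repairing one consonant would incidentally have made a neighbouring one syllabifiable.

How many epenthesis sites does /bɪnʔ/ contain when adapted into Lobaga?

After substitution the input is /xɪnʔ/.
The unsyllabifiable consonants are /n/, /ʔ/; each receives one epenthetic vowel.

2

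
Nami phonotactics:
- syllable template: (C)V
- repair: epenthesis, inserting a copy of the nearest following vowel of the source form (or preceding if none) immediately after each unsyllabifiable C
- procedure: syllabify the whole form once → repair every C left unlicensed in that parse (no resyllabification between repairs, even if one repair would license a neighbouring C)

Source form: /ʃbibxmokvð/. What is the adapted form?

ʃibiboxomokovoðo

Under (C)V, the unsyllabifiable consonants are /ʃ/, /b/, /x/, /k/, /v/, /ð/ (no codas are permitted; onsets are limited to one consonant).
Epenthesis after each stranded consonant: /ʃ/ → /ʃi/, /b/ → /bo/, /x/ → /xo/, /k/ → /ko/, /v/ → /vo/, /ð/ → /ðo/.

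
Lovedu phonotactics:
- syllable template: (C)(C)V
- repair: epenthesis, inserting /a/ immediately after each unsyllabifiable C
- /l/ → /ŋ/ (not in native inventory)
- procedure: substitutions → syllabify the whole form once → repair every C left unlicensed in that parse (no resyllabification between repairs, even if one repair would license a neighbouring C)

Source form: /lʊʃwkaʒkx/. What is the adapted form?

ŋʊʃawkaʒakaxa

Substitution: /l/ → /ŋ/, giving /ŋʊʃwkaʒkx/.
The consonants /ʃ/, /ʒ/, /k/, /x/ cannot be parsed into a legal (C)(C)V syllable (no codas are permitted; onsets may contain at most 2 consonants).
Inserting the epenthetic vowel yields /ʃ/ → /ʃa/, /ʒ/ → /ʒa/, /k/ → /ka/, /x/ → /xa/.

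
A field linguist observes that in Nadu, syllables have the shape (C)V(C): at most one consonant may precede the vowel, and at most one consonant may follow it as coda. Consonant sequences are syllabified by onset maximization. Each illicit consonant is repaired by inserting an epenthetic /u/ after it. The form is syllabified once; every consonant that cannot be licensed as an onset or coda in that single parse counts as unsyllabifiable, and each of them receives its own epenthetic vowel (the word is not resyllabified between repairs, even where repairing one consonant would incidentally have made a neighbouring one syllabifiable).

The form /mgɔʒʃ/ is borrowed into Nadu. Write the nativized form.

Under (C)V(C), the unsyllabifiable consonants are /m/, /ʃ/ (at most one coda consonant is licensed; onsets are limited to one consonant).
Inserting the epenthetic vowel yields /m/ → /mu/, /ʃ/ → /ʃu/.

mugɔʒʃu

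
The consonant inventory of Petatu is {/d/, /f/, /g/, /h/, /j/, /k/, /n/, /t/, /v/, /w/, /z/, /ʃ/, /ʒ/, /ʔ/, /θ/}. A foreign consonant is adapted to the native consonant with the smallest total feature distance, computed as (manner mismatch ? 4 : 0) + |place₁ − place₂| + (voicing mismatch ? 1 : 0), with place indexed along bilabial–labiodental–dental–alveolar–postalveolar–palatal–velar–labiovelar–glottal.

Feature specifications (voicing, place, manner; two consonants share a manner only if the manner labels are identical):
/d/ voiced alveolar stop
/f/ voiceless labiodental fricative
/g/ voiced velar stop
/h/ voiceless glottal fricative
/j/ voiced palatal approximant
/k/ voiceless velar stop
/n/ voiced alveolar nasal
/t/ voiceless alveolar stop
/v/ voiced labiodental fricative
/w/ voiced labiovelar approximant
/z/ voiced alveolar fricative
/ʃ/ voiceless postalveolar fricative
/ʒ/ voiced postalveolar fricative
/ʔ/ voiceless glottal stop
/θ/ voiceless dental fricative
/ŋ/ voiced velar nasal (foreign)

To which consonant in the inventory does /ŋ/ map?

n

/n/ is closest: same manner (nasal), place distance 3 (velar→alveolar), same voicing; total 3. Next closest is /g/ at distance 4.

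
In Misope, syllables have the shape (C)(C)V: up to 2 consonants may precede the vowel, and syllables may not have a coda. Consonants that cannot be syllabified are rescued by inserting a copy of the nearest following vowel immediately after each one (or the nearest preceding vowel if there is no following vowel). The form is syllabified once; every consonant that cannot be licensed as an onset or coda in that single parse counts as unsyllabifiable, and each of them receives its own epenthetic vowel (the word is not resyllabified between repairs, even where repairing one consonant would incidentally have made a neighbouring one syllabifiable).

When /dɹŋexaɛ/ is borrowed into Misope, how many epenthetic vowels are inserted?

1

The unsyllabifiable consonants are /d/; each receives one epenthetic vowel.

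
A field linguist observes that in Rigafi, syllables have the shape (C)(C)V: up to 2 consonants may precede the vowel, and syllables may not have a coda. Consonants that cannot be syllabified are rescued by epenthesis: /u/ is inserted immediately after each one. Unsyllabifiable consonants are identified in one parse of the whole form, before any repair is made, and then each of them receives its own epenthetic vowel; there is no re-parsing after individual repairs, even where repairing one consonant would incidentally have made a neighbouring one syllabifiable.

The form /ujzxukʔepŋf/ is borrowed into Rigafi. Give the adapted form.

ujuzxukʔepuŋufu

The consonants /j/, /p/, /ŋ/, /f/ cannot be parsed into a legal (C)(C)V syllable (no codas are permitted; onsets may contain at most 2 consonants).
Inserting the epenthetic vowel yields /j/ → /ju/, /p/ → /pu/, /ŋ/ → /ŋu/, /f/ → /fu/.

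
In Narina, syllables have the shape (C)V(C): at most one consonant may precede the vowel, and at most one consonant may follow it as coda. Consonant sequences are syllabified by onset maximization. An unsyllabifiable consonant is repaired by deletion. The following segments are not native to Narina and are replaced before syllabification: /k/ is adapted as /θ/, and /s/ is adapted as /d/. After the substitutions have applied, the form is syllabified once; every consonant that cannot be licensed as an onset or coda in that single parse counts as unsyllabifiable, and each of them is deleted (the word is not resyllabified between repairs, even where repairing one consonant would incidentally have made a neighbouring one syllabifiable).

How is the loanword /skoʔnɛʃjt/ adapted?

θoʔnɛʃ

Substitution: /s/ → /d/, /k/ → /θ/, giving /dθoʔnɛʃjt/.
Under (C)V(C), the unsyllabifiable consonants are /d/, /j/, /t/ (at most one coda consonant is licensed; onsets are limited to one consonant).
Each unlicensed consonant is deleted: /d/, /j/, /t/.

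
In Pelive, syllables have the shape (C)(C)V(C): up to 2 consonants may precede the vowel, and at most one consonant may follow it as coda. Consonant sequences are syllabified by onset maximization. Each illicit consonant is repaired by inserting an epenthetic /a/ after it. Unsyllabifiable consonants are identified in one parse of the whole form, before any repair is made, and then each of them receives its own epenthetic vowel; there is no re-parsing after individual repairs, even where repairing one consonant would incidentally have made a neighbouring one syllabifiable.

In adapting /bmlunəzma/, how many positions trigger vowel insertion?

The unsyllabifiable consonants are /b/; each receives one epenthetic vowel.

1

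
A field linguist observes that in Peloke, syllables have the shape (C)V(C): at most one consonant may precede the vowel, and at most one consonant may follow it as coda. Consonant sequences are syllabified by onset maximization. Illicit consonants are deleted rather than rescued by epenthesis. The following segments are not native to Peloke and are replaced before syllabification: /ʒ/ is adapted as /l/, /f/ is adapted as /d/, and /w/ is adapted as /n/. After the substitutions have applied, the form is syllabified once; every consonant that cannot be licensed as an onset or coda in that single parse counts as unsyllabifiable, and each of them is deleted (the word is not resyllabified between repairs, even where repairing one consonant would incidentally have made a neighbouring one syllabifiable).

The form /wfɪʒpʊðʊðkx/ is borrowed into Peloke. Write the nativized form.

Substitution: /w/ → /n/, /f/ → /d/, /ʒ/ → /l/, giving /ndɪlpʊðʊðkx/.
Syllabifying with onset maximization leaves /n/, /k/, /x/ stranded (at most one coda consonant is licensed; onsets are limited to one consonant).
Deletion applies to /n/, /k/, /x/.

dɪlpʊðʊð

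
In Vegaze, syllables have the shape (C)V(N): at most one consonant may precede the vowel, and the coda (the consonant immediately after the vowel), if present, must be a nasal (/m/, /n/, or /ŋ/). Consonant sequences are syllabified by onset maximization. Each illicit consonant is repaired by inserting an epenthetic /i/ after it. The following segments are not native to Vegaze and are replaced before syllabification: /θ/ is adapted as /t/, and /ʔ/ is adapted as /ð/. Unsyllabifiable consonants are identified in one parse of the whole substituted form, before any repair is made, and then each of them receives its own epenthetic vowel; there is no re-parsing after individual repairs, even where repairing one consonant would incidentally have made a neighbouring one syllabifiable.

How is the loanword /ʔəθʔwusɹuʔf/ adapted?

ðətiðiwusiɹuðifi

Substitution: /ʔ/ → /ð/, /θ/ → /t/, giving /ðətðwusɹuðf/.
Syllabifying with onset maximization leaves /t/, /ð/, /s/, /ð/, /f/ stranded (only a nasal (/m/, /n/, or /ŋ/) is licensed in coda position; onsets are limited to one consonant).
Epenthesis after each stranded consonant: /t/ → /ti/, /ð/ → /ði/, /s/ → /si/, /ð/ → /ði/, /f/ → /fi/.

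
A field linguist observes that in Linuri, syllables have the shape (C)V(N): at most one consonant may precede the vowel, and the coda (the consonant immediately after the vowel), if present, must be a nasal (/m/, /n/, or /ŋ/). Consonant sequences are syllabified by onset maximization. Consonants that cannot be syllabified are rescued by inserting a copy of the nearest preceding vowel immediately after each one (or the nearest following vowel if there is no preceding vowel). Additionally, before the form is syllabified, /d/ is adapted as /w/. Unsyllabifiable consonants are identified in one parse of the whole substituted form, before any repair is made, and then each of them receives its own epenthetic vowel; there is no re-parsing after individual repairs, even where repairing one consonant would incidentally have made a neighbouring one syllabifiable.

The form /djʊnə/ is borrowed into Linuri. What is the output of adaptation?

wʊjʊnə

Substitution: /d/ → /w/, giving /wjʊnə/.
Under (C)V(N), the unsyllabifiable consonants are /w/ (only a nasal (/m/, /n/, or /ŋ/) is licensed in coda position; onsets are limited to one consonant).
Inserting the epenthetic vowel yields /w/ → /wʊ/.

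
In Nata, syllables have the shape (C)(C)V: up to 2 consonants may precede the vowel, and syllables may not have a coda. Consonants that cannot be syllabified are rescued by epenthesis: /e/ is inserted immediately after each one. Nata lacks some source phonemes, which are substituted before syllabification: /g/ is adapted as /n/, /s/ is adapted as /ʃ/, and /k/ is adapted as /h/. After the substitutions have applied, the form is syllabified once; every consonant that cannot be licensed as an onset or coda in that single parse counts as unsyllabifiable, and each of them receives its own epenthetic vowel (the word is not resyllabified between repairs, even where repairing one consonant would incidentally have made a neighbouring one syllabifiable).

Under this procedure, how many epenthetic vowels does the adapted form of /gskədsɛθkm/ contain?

4

After substitution the input is /nʃhədʃɛθhm/.
The unsyllabifiable consonants are /n/, /θ/, /h/, /m/; each receives one epenthetic vowel.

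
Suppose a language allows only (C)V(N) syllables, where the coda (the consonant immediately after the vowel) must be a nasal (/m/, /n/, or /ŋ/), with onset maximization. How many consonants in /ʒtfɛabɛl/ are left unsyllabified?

Under (C)V(N), the unsyllabifiable consonants are /ʒ/, /t/, /l/ (only a nasal (/m/, /n/, or /ŋ/) is licensed in coda position; onsets are limited to one consonant).

3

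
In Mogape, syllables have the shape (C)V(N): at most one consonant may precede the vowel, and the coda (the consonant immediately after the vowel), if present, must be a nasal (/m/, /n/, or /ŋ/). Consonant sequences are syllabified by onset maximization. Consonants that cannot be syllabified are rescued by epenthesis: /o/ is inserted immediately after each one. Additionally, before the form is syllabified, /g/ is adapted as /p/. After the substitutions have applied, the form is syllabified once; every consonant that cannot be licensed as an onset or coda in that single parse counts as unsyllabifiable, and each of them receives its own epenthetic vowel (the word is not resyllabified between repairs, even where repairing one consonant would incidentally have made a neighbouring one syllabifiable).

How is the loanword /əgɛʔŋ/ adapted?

Substitution: /g/ → /p/, giving /əpɛʔŋ/.
Syllabifying with onset maximization leaves /ʔ/, /ŋ/ stranded (only a nasal (/m/, /n/, or /ŋ/) is licensed in coda position; onsets are limited to one consonant).
Each unlicensed consonant becomes the onset of a new syllable: /ʔ/ → /ʔo/, /ŋ/ → /ŋo/.

əpɛʔoŋo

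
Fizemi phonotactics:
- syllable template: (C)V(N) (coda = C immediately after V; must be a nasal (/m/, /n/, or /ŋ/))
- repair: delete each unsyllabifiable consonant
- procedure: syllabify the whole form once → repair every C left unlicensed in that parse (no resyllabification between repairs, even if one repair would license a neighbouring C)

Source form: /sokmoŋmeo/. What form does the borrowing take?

somoŋmeo

The consonants /k/ cannot be parsed into a legal (C)V(N) syllable (only a nasal (/m/, /n/, or /ŋ/) is licensed in coda position; onsets are limited to one consonant).
Each unlicensed consonant is deleted: /k/.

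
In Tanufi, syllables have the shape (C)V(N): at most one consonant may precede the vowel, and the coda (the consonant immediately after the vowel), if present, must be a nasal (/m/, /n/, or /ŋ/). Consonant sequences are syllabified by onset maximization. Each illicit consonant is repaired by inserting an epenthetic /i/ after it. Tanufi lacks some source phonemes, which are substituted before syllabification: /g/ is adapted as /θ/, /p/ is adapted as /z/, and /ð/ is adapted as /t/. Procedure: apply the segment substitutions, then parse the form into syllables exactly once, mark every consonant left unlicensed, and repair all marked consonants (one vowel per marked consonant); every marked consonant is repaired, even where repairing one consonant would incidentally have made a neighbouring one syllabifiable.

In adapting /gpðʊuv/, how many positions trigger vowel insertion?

After substitution the input is /θztʊuv/.
The unsyllabifiable consonants are /θ/, /z/, /v/; each receives one epenthetic vowel.

3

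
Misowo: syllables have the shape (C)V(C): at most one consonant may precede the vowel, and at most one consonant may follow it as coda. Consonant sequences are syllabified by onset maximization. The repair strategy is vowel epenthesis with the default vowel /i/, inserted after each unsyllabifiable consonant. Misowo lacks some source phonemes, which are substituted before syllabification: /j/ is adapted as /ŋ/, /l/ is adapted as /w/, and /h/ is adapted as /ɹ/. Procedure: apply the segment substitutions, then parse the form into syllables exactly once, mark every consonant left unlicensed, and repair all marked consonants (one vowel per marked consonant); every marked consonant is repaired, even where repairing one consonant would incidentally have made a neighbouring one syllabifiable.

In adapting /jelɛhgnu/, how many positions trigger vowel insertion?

1

After substitution the input is /ŋewɛɹgnu/.
The unsyllabifiable consonants are /g/; each receives one epenthetic vowel.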